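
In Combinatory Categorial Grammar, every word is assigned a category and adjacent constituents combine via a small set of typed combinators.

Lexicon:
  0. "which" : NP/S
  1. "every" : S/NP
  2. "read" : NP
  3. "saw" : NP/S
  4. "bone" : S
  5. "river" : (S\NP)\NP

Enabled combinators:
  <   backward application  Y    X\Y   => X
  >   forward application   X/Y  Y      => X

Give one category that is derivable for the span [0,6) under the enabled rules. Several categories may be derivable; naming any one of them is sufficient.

S

[0,6] S   <
  [0,3] NP   >
    [0,1] "which" : NP/S
    [1,3] S   >
      [1,2] "every" : S/NP
      [2,3] "read" : NP
  [3,6] S\NP   <
    [3,5] NP   >
      [3,4] "saw" : NP/S
      [4,5] "bone" : S
    [5,6] "river" : (S\NP)\NP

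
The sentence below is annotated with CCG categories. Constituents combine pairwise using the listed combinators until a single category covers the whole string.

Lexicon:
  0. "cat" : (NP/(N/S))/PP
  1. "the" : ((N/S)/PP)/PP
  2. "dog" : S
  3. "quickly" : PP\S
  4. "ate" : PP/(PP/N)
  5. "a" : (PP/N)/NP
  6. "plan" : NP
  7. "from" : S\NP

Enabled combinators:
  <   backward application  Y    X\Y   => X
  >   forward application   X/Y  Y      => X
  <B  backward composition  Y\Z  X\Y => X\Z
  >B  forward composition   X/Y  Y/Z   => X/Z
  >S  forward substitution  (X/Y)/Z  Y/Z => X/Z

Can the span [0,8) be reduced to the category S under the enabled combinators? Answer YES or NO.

YES

[0,8] S   <
  [0,7] NP   >
    [0,4] NP/PP   >S
      [0,1] "cat" : (NP/(N/S))/PP
      [1,4] (N/S)/PP   >
        [1,2] "the" : ((N/S)/PP)/PP
        [2,4] PP   <
          [2,3] "dog" : S
          [3,4] "quickly" : PP\S
    [4,7] PP   >
      [4,6] PP/NP   >B
        [4,5] "ate" : PP/(PP/N)
        [5,6] "a" : (PP/N)/NP
      [6,7] "plan" : NP
  [7,8] "from" : S\NP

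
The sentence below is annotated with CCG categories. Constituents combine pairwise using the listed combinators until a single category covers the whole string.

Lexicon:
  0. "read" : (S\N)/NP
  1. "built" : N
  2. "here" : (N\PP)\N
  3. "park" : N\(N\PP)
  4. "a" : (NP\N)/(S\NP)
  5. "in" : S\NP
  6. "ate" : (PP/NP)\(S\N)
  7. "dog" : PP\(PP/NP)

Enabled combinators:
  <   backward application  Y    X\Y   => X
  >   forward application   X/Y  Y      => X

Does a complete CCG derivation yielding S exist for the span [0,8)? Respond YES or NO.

(S\N)/NP N (N\PP)\N N\(N\PP) (NP\N)/(S\NP) S\NP (PP/NP)\(S\N) PP\(PP/NP)
CKY chart[0,8] = {PP}; S ∉ chart

NO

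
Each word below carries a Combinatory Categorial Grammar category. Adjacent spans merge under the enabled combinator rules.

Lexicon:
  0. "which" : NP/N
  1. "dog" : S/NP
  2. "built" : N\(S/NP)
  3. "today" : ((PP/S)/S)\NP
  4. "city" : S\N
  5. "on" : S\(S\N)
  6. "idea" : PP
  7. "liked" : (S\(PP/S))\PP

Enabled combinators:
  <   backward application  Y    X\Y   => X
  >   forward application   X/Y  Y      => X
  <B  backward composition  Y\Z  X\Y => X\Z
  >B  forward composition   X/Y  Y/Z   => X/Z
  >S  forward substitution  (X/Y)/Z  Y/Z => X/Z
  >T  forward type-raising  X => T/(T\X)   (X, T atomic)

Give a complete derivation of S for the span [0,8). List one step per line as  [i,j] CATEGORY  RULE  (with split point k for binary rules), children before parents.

[0,8] S   <
  [0,6] PP/S   >
    [0,4] (PP/S)/S   <
      [0,3] NP   >
        [0,1] "which" : NP/N
        [1,3] N   <
          [1,2] "dog" : S/NP
          [2,3] "built" : N\(S/NP)
      [3,4] "today" : ((PP/S)/S)\NP
    [4,6] S   <
      [4,5] "city" : S\N
      [5,6] "on" : S\(S\N)
  [6,8] S\(PP/S)   <
    [6,7] "idea" : PP
    [7,8] "liked" : (S\(PP/S))\PP

[0,1] NP/N  lex  "which"
[1,2] S/NP  lex  "dog"
[2,3] N\(S/NP)  lex  "built"
[1,3] N  <  k=2
[0,3] NP  >  k=1
[3,4] ((PP/S)/S)\NP  lex  "today"
[0,4] (PP/S)/S  <  k=3
[4,5] S\N  lex  "city"
[5,6] S\(S\N)  lex  "on"
[4,6] S  <  k=5
[0,6] PP/S  >  k=4
[6,7] PP  lex  "idea"
[7,8] (S\(PP/S))\PP  lex  "liked"
[6,8] S\(PP/S)  <  k=7
[0,8] S  <  k=6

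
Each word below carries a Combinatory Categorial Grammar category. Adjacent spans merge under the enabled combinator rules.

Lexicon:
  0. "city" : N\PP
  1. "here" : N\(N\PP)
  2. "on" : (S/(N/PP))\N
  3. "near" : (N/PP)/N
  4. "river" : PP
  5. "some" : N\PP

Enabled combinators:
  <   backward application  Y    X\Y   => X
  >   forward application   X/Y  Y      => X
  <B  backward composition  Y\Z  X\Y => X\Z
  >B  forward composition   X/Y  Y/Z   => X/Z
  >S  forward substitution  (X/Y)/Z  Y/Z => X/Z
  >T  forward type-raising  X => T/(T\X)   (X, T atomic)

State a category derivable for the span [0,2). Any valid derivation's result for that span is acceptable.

N

[0,6] S   >
  [0,4] S/N   >B
    [0,3] S/(N/PP)   <
      [0,2] N   <
        [0,1] "city" : N\PP
        [1,2] "here" : N\(N\PP)
      [2,3] "on" : (S/(N/PP))\N
    [3,4] "near" : (N/PP)/N
  [4,6] N   >
    [4,5] N/(N\PP)   >T
      [4,5] "river" : PP
    [5,6] "some" : N\PP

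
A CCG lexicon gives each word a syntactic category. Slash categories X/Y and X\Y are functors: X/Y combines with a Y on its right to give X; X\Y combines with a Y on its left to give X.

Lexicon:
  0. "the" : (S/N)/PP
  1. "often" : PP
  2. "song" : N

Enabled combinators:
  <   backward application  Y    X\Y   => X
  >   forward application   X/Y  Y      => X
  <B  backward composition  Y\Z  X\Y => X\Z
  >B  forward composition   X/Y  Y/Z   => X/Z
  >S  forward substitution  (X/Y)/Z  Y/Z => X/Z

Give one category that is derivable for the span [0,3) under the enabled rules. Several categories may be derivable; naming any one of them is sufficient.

S

[0,3] S   >
  [0,2] S/N   >
    [0,1] "the" : (S/N)/PP
    [1,2] "often" : PP
  [2,3] "song" : N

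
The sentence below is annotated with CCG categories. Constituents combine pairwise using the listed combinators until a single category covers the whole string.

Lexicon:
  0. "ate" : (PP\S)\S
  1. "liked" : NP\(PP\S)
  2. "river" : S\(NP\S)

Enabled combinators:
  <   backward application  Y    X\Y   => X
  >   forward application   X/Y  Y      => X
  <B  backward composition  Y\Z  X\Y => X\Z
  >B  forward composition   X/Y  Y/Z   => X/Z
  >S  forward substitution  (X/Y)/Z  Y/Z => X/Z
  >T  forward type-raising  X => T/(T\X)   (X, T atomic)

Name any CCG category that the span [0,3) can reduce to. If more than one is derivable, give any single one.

S

[0,3] S   <
  [0,2] NP\S   <B
    [0,1] "ate" : (PP\S)\S
    [1,2] "liked" : NP\(PP\S)
  [2,3] "river" : S\(NP\S)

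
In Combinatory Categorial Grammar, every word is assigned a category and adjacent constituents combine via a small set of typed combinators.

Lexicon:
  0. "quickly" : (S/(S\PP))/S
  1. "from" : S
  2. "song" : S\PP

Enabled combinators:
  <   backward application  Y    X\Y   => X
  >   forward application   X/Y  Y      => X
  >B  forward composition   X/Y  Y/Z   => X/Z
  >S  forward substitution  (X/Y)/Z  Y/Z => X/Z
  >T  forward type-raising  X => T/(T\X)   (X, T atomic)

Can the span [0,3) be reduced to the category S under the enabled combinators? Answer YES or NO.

YES

[0,3] S   >
  [0,2] S/(S\PP)   >
    [0,1] "quickly" : (S/(S\PP))/S
    [1,2] "from" : S
  [2,3] "song" : S\PP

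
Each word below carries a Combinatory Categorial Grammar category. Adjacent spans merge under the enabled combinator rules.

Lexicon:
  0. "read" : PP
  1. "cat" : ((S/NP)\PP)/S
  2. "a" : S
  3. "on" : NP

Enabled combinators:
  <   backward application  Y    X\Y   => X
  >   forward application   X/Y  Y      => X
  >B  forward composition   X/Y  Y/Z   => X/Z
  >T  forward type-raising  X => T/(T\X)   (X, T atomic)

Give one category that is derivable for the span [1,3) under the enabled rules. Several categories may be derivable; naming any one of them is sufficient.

(S/NP)\PP

[0,4] S   >
  [0,3] S/NP   <
    [0,1] "read" : PP
    [1,3] (S/NP)\PP   >
      [1,2] "cat" : ((S/NP)\PP)/S
      [2,3] "a" : S
  [3,4] "on" : NP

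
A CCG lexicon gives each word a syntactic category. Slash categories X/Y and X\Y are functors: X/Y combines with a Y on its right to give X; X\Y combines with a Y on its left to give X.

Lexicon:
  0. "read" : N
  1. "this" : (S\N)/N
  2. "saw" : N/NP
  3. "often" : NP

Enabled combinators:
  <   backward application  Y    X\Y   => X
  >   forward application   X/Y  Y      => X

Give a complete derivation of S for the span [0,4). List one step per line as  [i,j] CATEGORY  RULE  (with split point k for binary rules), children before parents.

[0,4] S   <
  [0,1] "read" : N
  [1,4] S\N   >
    [1,2] "this" : (S\N)/N
    [2,4] N   >
      [2,3] "saw" : N/NP
      [3,4] "often" : NP

[0,1] N  lex  "read"
[1,2] (S\N)/N  lex  "this"
[2,3] N/NP  lex  "saw"
[3,4] NP  lex  "often"
[2,4] N  >  k=3
[1,4] S\N  >  k=2
[0,4] S  <  k=1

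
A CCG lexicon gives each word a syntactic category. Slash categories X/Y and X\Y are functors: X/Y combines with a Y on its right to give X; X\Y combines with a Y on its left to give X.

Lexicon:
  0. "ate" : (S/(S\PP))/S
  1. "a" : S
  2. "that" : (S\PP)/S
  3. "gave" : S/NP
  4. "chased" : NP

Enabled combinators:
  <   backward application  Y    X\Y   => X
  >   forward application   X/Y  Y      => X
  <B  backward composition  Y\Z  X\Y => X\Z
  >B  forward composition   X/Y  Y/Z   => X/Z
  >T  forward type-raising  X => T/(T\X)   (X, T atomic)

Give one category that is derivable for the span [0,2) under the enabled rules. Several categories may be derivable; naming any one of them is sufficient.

S/(S\PP)

[0,5] S   >
  [0,2] S/(S\PP)   >
    [0,1] "ate" : (S/(S\PP))/S
    [1,2] "a" : S
  [2,5] S\PP   >
    [2,3] "that" : (S\PP)/S
    [3,5] S   >
      [3,4] "gave" : S/NP
      [4,5] "chased" : NP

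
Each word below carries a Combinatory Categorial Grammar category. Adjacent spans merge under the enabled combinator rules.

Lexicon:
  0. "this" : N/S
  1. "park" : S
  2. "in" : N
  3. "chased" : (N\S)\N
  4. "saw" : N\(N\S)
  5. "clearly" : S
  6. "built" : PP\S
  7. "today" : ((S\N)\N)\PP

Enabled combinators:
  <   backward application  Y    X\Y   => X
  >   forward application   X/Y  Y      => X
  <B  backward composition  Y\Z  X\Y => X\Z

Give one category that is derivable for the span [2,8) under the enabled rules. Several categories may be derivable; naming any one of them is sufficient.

[0,8] S   <
  [0,2] N   >
    [0,1] "this" : N/S
    [1,2] "park" : S
  [2,8] S\N   <
    [2,5] N   <
      [2,4] N\S   <
        [2,3] "in" : N
        [3,4] "chased" : (N\S)\N
      [4,5] "saw" : N\(N\S)
    [5,8] (S\N)\N   <
      [5,7] PP   <
        [5,6] "clearly" : S
        [6,7] "built" : PP\S
      [7,8] "today" : ((S\N)\N)\PP

S\N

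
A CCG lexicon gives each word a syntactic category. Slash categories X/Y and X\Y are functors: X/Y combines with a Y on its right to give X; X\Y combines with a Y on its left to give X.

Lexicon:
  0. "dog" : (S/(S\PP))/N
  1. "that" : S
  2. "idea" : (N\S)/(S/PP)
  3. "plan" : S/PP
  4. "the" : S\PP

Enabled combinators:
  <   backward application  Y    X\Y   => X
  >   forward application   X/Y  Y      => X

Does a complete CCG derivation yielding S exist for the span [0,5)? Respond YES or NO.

YES

[0,5] S   >
  [0,4] S/(S\PP)   >
    [0,1] "dog" : (S/(S\PP))/N
    [1,4] N   <
      [1,2] "that" : S
      [2,4] N\S   >
        [2,3] "idea" : (N\S)/(S/PP)
        [3,4] "plan" : S/PP
  [4,5] "the" : S\PP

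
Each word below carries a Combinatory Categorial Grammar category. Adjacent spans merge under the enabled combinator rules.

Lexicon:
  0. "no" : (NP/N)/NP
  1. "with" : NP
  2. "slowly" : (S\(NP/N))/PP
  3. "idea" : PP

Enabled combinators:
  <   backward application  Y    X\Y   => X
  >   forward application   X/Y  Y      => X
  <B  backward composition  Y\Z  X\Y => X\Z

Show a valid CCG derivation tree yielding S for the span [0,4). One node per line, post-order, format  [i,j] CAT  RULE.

[0,1] (NP/N)/NP  lex  "no"
[1,2] NP  lex  "with"
[0,2] NP/N  >  k=1
[2,3] (S\(NP/N))/PP  lex  "slowly"
[3,4] PP  lex  "idea"
[2,4] S\(NP/N)  >  k=3
[0,4] S  <  k=2

[0,4] S   <
  [0,2] NP/N   >
    [0,1] "no" : (NP/N)/NP
    [1,2] "with" : NP
  [2,4] S\(NP/N)   >
    [2,3] "slowly" : (S\(NP/N))/PP
    [3,4] "idea" : PP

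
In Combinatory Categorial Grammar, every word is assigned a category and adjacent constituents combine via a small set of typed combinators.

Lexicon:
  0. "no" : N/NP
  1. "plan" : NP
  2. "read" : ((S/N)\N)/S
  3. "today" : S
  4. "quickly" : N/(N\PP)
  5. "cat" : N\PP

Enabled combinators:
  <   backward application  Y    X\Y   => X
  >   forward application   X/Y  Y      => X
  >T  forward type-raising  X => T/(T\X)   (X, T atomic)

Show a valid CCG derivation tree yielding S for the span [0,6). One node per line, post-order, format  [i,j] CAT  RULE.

[0,1] N/NP  lex  "no"
[1,2] NP  lex  "plan"
[0,2] N  >  k=1
[2,3] ((S/N)\N)/S  lex  "read"
[3,4] S  lex  "today"
[2,4] (S/N)\N  >  k=3
[0,4] S/N  <  k=2
[4,5] N/(N\PP)  lex  "quickly"
[5,6] N\PP  lex  "cat"
[4,6] N  >  k=5
[0,6] S  >  k=4

[0,6] S   >
  [0,4] S/N   <
    [0,2] N   >
      [0,1] "no" : N/NP
      [1,2] "plan" : NP
    [2,4] (S/N)\N   >
      [2,3] "read" : ((S/N)\N)/S
      [3,4] "today" : S
  [4,6] N   >
    [4,5] "quickly" : N/(N\PP)
    [5,6] "cat" : N\PP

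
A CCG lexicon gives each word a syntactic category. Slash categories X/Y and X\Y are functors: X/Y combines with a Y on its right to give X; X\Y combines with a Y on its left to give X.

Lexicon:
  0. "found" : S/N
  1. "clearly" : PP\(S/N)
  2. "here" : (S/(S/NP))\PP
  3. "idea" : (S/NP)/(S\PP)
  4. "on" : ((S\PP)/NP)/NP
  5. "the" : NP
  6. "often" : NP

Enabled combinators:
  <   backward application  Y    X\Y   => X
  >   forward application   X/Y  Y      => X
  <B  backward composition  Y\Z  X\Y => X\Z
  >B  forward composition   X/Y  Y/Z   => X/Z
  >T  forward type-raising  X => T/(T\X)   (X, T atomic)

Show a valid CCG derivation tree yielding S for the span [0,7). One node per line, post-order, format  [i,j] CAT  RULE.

[0,1] S/N  lex  "found"
[1,2] PP\(S/N)  lex  "clearly"
[0,2] PP  <  k=1
[2,3] (S/(S/NP))\PP  lex  "here"
[0,3] S/(S/NP)  <  k=2
[3,4] (S/NP)/(S\PP)  lex  "idea"
[4,5] ((S\PP)/NP)/NP  lex  "on"
[5,6] NP  lex  "the"
[4,6] (S\PP)/NP  >  k=5
[6,7] NP  lex  "often"
[4,7] S\PP  >  k=6
[3,7] S/NP  >  k=4
[0,7] S  >  k=3

[0,7] S   >
  [0,3] S/(S/NP)   <
    [0,2] PP   <
      [0,1] "found" : S/N
      [1,2] "clearly" : PP\(S/N)
    [2,3] "here" : (S/(S/NP))\PP
  [3,7] S/NP   >
    [3,4] "idea" : (S/NP)/(S\PP)
    [4,7] S\PP   >
      [4,6] (S\PP)/NP   >
        [4,5] "on" : ((S\PP)/NP)/NP
        [5,6] "the" : NP
      [6,7] "often" : NP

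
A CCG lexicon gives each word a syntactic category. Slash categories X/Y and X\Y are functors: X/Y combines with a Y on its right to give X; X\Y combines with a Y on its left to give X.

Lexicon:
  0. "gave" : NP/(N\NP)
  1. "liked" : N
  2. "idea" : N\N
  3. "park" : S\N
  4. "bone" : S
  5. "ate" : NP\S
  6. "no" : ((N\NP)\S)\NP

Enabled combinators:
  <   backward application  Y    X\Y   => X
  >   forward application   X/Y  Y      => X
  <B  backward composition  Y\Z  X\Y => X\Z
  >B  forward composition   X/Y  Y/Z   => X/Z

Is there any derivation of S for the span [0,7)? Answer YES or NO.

NP/(N\NP) N N\N S\N S NP\S ((N\NP)\S)\NP
CKY chart[0,7] = {NP}; S ∉ chart

NO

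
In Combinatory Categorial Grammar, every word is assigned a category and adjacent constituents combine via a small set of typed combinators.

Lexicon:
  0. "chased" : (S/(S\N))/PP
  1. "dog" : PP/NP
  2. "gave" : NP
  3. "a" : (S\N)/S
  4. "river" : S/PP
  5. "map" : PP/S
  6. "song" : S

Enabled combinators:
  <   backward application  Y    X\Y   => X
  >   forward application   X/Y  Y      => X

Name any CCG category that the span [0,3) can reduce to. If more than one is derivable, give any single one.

S/(S\N)

[0,7] S   >
  [0,3] S/(S\N)   >
    [0,1] "chased" : (S/(S\N))/PP
    [1,3] PP   >
      [1,2] "dog" : PP/NP
      [2,3] "gave" : NP
  [3,7] S\N   >
    [3,4] "a" : (S\N)/S
    [4,7] S   >
      [4,5] "river" : S/PP
      [5,7] PP   >
        [5,6] "map" : PP/S
        [6,7] "song" : S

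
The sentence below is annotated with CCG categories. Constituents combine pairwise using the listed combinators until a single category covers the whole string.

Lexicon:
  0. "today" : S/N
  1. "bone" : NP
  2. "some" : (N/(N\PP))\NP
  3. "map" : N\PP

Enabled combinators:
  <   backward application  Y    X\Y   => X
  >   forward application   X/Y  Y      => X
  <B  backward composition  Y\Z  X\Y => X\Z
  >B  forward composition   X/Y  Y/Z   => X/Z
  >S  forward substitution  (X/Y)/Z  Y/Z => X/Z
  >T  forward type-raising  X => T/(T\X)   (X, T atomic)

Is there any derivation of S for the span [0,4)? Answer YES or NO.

YES

[0,4] S   >
  [0,1] "today" : S/N
  [1,4] N   >
    [1,3] N/(N\PP)   <
      [1,2] "bone" : NP
      [2,3] "some" : (N/(N\PP))\NP
    [3,4] "map" : N\PP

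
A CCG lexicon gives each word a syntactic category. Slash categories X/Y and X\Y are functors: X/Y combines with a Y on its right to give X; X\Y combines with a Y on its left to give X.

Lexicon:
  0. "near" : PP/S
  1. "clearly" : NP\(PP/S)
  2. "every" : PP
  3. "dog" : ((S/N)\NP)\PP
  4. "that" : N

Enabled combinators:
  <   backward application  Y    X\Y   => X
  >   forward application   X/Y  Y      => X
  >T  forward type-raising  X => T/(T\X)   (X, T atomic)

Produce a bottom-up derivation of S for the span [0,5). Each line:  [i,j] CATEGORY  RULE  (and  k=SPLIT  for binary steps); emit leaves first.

[0,5] S   >
  [0,4] S/N   <
    [0,2] NP   <
      [0,1] "near" : PP/S
      [1,2] "clearly" : NP\(PP/S)
    [2,4] (S/N)\NP   <
      [2,3] "every" : PP
      [3,4] "dog" : ((S/N)\NP)\PP
  [4,5] "that" : N

[0,1] PP/S  lex  "near"
[1,2] NP\(PP/S)  lex  "clearly"
[0,2] NP  <  k=1
[2,3] PP  lex  "every"
[3,4] ((S/N)\NP)\PP  lex  "dog"
[2,4] (S/N)\NP  <  k=3
[0,4] S/N  <  k=2
[4,5] N  lex  "that"
[0,5] S  >  k=4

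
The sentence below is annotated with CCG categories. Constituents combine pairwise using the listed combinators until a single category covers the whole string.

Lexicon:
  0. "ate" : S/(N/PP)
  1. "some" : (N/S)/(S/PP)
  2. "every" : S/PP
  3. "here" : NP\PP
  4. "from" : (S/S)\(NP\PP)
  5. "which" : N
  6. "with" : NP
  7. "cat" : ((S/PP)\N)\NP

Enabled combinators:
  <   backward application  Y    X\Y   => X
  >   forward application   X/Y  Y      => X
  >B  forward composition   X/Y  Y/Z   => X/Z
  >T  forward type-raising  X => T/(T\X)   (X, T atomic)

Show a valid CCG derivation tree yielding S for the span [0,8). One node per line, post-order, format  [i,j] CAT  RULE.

[0,8] S   >
  [0,1] "ate" : S/(N/PP)
  [1,8] N/PP   >B
    [1,3] N/S   >
      [1,2] "some" : (N/S)/(S/PP)
      [2,3] "every" : S/PP
    [3,8] S/PP   >B
      [3,5] S/S   <
        [3,4] "here" : NP\PP
        [4,5] "from" : (S/S)\(NP\PP)
      [5,8] S/PP   <
        [5,6] "which" : N
        [6,8] (S/PP)\N   <
          [6,7] "with" : NP
          [7,8] "cat" : ((S/PP)\N)\NP

[0,1] S/(N/PP)  lex  "ate"
[1,2] (N/S)/(S/PP)  lex  "some"
[2,3] S/PP  lex  "every"
[1,3] N/S  >  k=2
[3,4] NP\PP  lex  "here"
[4,5] (S/S)\(NP\PP)  lex  "from"
[3,5] S/S  <  k=4
[5,6] N  lex  "which"
[6,7] NP  lex  "with"
[7,8] ((S/PP)\N)\NP  lex  "cat"
[6,8] (S/PP)\N  <  k=7
[5,8] S/PP  <  k=6
[3,8] S/PP  >B  k=5
[1,8] N/PP  >B  k=3
[0,8] S  >  k=1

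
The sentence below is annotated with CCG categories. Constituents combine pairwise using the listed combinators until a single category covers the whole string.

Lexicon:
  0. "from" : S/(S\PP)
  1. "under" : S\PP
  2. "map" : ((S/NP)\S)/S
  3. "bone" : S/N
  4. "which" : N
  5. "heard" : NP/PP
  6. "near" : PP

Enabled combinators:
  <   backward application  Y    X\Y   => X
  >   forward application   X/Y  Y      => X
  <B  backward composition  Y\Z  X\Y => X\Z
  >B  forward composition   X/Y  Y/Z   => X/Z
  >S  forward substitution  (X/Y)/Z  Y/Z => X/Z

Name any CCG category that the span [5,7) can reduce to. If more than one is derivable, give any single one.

NP

[0,7] S   >
  [0,5] S/NP   <
    [0,2] S   >
      [0,1] "from" : S/(S\PP)
      [1,2] "under" : S\PP
    [2,5] (S/NP)\S   >
      [2,3] "map" : ((S/NP)\S)/S
      [3,5] S   >
        [3,4] "bone" : S/N
        [4,5] "which" : N
  [5,7] NP   >
    [5,6] "heard" : NP/PP
    [6,7] "near" : PP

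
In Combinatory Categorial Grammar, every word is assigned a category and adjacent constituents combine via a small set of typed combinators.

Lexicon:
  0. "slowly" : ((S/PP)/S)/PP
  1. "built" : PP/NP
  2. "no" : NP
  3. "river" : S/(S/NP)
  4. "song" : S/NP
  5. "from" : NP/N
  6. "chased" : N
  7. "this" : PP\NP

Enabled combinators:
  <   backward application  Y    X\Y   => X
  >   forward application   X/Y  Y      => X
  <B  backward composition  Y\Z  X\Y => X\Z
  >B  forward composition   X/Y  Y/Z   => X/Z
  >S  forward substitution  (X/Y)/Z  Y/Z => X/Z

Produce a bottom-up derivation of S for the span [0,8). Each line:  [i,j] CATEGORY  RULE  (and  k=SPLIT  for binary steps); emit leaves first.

[0,1] ((S/PP)/S)/PP  lex  "slowly"
[1,2] PP/NP  lex  "built"
[2,3] NP  lex  "no"
[1,3] PP  >  k=2
[0,3] (S/PP)/S  >  k=1
[3,4] S/(S/NP)  lex  "river"
[4,5] S/NP  lex  "song"
[3,5] S  >  k=4
[0,5] S/PP  >  k=3
[5,6] NP/N  lex  "from"
[6,7] N  lex  "chased"
[5,7] NP  >  k=6
[7,8] PP\NP  lex  "this"
[5,8] PP  <  k=7
[0,8] S  >  k=5

[0,8] S   >
  [0,5] S/PP   >
    [0,3] (S/PP)/S   >
      [0,1] "slowly" : ((S/PP)/S)/PP
      [1,3] PP   >
        [1,2] "built" : PP/NP
        [2,3] "no" : NP
    [3,5] S   >
      [3,4] "river" : S/(S/NP)
      [4,5] "song" : S/NP
  [5,8] PP   <
    [5,7] NP   >
      [5,6] "from" : NP/N
      [6,7] "chased" : N
    [7,8] "this" : PP\NP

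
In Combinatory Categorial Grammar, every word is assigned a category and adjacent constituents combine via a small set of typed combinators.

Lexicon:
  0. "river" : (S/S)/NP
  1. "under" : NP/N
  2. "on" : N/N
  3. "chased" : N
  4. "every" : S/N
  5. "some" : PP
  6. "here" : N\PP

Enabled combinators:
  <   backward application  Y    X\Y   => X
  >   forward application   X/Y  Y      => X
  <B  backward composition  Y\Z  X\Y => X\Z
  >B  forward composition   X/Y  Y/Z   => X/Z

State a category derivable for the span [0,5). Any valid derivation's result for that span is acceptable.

[0,7] S   >
  [0,5] S/N   >B
    [0,4] S/S   >
      [0,1] "river" : (S/S)/NP
      [1,4] NP   >
        [1,3] NP/N   >B
          [1,2] "under" : NP/N
          [2,3] "on" : N/N
        [3,4] "chased" : N
    [4,5] "every" : S/N
  [5,7] N   <
    [5,6] "some" : PP
    [6,7] "here" : N\PP

S/N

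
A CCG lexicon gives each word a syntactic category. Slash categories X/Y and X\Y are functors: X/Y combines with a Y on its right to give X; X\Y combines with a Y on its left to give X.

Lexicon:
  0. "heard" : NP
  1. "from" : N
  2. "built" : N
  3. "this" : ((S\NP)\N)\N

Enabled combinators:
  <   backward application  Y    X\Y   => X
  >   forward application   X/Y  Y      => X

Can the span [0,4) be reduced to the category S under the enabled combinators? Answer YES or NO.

[0,4] S   <
  [0,1] "heard" : NP
  [1,4] S\NP   <
    [1,2] "from" : N
    [2,4] (S\NP)\N   <
      [2,3] "built" : N
      [3,4] "this" : ((S\NP)\N)\N

YES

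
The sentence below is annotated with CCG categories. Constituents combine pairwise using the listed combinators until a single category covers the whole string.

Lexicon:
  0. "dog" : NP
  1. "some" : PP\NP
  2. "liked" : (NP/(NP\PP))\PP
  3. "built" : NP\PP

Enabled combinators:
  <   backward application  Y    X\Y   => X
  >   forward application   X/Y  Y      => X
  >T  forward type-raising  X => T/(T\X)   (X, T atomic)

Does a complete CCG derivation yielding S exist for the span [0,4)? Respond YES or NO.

NO

NP PP\NP (NP/(NP\PP))\PP NP\PP
CKY chart[0,4] = {N/(N\NP), NP, NP/(NP\NP), PP/(PP\NP), S/(S\NP)}; S ∉ chart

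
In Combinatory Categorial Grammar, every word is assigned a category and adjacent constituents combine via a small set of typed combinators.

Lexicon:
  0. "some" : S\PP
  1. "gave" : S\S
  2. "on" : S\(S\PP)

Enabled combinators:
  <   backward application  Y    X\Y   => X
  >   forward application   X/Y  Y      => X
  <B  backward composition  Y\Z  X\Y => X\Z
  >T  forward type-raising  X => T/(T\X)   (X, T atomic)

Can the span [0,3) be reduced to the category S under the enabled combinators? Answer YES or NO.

YES

[0,3] S   <
  [0,2] S\PP   <B
    [0,1] "some" : S\PP
    [1,2] "gave" : S\S
  [2,3] "on" : S\(S\PP)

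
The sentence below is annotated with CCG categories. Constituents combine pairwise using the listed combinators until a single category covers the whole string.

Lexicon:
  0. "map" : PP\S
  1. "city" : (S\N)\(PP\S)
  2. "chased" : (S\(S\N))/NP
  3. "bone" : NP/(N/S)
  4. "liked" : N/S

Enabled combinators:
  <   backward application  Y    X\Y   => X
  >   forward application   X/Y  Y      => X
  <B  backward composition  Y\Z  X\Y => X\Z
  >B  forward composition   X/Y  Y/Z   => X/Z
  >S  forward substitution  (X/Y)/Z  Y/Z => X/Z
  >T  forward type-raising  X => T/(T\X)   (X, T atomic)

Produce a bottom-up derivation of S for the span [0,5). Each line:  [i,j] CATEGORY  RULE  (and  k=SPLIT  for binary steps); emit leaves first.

[0,5] S   <
  [0,2] S\N   <
    [0,1] "map" : PP\S
    [1,2] "city" : (S\N)\(PP\S)
  [2,5] S\(S\N)   >
    [2,3] "chased" : (S\(S\N))/NP
    [3,5] NP   >
      [3,4] "bone" : NP/(N/S)
      [4,5] "liked" : N/S

[0,1] PP\S  lex  "map"
[1,2] (S\N)\(PP\S)  lex  "city"
[0,2] S\N  <  k=1
[2,3] (S\(S\N))/NP  lex  "chased"
[3,4] NP/(N/S)  lex  "bone"
[4,5] N/S  lex  "liked"
[3,5] NP  >  k=4
[2,5] S\(S\N)  >  k=3
[0,5] S  <  k=2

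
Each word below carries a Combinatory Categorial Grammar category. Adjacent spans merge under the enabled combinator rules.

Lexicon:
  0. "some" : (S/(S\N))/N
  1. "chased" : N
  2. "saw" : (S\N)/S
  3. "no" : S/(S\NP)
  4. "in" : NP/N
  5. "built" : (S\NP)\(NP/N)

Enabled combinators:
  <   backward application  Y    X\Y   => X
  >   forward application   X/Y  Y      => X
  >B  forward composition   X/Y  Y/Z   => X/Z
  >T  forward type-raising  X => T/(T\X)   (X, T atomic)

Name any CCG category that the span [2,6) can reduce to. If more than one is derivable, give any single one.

[0,6] S   >
  [0,2] S/(S\N)   >
    [0,1] "some" : (S/(S\N))/N
    [1,2] "chased" : N
  [2,6] S\N   >
    [2,3] "saw" : (S\N)/S
    [3,6] S   >
      [3,4] "no" : S/(S\NP)
      [4,6] S\NP   <
        [4,5] "in" : NP/N
        [5,6] "built" : (S\NP)\(NP/N)

S\N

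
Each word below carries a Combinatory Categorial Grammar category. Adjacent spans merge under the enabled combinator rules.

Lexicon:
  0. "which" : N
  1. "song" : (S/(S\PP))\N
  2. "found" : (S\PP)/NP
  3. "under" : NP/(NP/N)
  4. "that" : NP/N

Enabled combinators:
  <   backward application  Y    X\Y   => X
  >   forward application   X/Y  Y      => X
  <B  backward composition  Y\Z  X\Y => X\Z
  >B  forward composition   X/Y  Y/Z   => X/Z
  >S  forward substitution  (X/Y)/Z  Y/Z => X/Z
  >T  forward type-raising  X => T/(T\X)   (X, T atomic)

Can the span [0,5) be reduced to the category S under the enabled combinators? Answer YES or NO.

YES

[0,5] S   >
  [0,2] S/(S\PP)   <
    [0,1] "which" : N
    [1,2] "song" : (S/(S\PP))\N
  [2,5] S\PP   >
    [2,3] "found" : (S\PP)/NP
    [3,5] NP   >
      [3,4] "under" : NP/(NP/N)
      [4,5] "that" : NP/N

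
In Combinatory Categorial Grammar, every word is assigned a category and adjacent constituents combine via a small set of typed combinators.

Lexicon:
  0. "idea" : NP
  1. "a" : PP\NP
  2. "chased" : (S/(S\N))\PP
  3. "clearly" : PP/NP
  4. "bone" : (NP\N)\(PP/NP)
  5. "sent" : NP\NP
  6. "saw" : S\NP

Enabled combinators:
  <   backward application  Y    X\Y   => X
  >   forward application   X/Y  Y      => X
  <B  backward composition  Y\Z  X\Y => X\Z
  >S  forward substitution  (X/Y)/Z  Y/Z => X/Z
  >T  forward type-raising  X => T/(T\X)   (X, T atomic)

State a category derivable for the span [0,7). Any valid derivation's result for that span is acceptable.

S

[0,7] S   >
  [0,3] S/(S\N)   <
    [0,2] PP   <
      [0,1] "idea" : NP
      [1,2] "a" : PP\NP
    [2,3] "chased" : (S/(S\N))\PP
  [3,7] S\N   <B
    [3,5] NP\N   <
      [3,4] "clearly" : PP/NP
      [4,5] "bone" : (NP\N)\(PP/NP)
    [5,7] S\NP   <B
      [5,6] "sent" : NP\NP
      [6,7] "saw" : S\NP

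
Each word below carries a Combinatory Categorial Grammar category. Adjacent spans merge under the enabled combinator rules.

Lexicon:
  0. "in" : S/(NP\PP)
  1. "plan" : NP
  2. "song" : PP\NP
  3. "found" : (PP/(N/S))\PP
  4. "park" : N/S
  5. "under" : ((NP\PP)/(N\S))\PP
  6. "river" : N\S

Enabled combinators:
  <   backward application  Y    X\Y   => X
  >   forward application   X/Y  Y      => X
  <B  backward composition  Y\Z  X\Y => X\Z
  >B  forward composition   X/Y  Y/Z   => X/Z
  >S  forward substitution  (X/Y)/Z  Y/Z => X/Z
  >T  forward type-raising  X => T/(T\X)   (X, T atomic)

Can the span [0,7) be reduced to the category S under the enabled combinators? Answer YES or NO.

YES

[0,7] S   >
  [0,1] "in" : S/(NP\PP)
  [1,7] NP\PP   >
    [1,6] (NP\PP)/(N\S)   <
      [1,5] PP   >
        [1,4] PP/(N/S)   <
          [1,3] PP   >
            [1,2] PP/(PP\NP)   >T
              [1,2] "plan" : NP
            [2,3] "song" : PP\NP
          [3,4] "found" : (PP/(N/S))\PP
        [4,5] "park" : N/S
      [5,6] "under" : ((NP\PP)/(N\S))\PP
    [6,7] "river" : N\S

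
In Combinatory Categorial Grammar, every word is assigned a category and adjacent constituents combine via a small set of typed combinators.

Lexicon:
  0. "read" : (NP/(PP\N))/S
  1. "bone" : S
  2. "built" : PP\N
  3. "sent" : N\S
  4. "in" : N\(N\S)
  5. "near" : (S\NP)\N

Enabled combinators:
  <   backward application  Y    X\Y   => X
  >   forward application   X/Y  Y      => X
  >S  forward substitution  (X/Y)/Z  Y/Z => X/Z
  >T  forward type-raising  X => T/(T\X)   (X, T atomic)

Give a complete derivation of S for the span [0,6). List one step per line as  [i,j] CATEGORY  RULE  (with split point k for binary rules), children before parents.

[0,1] (NP/(PP\N))/S  lex  "read"
[1,2] S  lex  "bone"
[0,2] NP/(PP\N)  >  k=1
[2,3] PP\N  lex  "built"
[0,3] NP  >  k=2
[3,4] N\S  lex  "sent"
[4,5] N\(N\S)  lex  "in"
[3,5] N  <  k=4
[5,6] (S\NP)\N  lex  "near"
[3,6] S\NP  <  k=5
[0,6] S  <  k=3

[0,6] S   <
  [0,3] NP   >
    [0,2] NP/(PP\N)   >
      [0,1] "read" : (NP/(PP\N))/S
      [1,2] "bone" : S
    [2,3] "built" : PP\N
  [3,6] S\NP   <
    [3,5] N   <
      [3,4] "sent" : N\S
      [4,5] "in" : N\(N\S)
    [5,6] "near" : (S\NP)\N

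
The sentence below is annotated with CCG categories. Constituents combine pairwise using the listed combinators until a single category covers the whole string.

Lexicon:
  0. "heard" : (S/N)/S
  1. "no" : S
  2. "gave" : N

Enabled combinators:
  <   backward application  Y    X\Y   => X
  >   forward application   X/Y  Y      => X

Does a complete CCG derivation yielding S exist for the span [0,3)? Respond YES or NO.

YES

[0,3] S   >
  [0,2] S/N   >
    [0,1] "heard" : (S/N)/S
    [1,2] "no" : S
  [2,3] "gave" : N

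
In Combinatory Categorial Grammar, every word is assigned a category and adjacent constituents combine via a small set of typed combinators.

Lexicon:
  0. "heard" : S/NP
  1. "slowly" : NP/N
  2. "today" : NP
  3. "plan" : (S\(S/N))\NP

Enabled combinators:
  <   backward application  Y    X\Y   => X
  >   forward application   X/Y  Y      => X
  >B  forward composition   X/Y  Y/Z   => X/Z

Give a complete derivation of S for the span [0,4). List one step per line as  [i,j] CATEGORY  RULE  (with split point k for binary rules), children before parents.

[0,4] S   <
  [0,2] S/N   >B
    [0,1] "heard" : S/NP
    [1,2] "slowly" : NP/N
  [2,4] S\(S/N)   <
    [2,3] "today" : NP
    [3,4] "plan" : (S\(S/N))\NP

[0,1] S/NP  lex  "heard"
[1,2] NP/N  lex  "slowly"
[0,2] S/N  >B  k=1
[2,3] NP  lex  "today"
[3,4] (S\(S/N))\NP  lex  "plan"
[2,4] S\(S/N)  <  k=3
[0,4] S  <  k=2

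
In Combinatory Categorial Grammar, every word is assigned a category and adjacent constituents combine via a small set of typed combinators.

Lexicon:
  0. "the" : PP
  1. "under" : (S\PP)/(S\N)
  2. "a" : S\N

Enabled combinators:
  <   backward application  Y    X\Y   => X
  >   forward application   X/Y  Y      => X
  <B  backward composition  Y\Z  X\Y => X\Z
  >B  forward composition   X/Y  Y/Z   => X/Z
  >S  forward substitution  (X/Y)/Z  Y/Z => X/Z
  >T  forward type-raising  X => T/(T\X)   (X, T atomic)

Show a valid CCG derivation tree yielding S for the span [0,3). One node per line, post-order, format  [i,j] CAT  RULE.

[0,1] PP  lex  "the"
[0,1] S/(S\PP)  >T
[1,2] (S\PP)/(S\N)  lex  "under"
[2,3] S\N  lex  "a"
[1,3] S\PP  >  k=2
[0,3] S  >  k=1

[0,3] S   >
  [0,1] S/(S\PP)   >T
    [0,1] "the" : PP
  [1,3] S\PP   >
    [1,2] "under" : (S\PP)/(S\N)
    [2,3] "a" : S\N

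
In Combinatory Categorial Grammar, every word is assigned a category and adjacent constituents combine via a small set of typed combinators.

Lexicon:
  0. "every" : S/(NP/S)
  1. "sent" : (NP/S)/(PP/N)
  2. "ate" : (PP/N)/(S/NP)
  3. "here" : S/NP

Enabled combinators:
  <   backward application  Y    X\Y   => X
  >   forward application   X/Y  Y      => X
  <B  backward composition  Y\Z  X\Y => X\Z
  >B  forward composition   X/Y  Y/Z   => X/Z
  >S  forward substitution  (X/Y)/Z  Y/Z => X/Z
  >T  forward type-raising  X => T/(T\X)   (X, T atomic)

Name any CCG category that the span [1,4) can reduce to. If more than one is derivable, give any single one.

NP/S

[0,4] S   >
  [0,1] "every" : S/(NP/S)
  [1,4] NP/S   >
    [1,2] "sent" : (NP/S)/(PP/N)
    [2,4] PP/N   >
      [2,3] "ate" : (PP/N)/(S/NP)
      [3,4] "here" : S/NP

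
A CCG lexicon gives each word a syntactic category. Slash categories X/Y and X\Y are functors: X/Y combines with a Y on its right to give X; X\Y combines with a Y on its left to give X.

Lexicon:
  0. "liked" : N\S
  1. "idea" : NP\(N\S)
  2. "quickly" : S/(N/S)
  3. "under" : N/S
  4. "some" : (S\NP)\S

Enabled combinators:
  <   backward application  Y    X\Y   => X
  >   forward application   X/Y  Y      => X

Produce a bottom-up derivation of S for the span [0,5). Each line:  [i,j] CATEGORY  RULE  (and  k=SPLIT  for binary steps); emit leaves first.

[0,5] S   <
  [0,2] NP   <
    [0,1] "liked" : N\S
    [1,2] "idea" : NP\(N\S)
  [2,5] S\NP   <
    [2,4] S   >
      [2,3] "quickly" : S/(N/S)
      [3,4] "under" : N/S
    [4,5] "some" : (S\NP)\S

[0,1] N\S  lex  "liked"
[1,2] NP\(N\S)  lex  "idea"
[0,2] NP  <  k=1
[2,3] S/(N/S)  lex  "quickly"
[3,4] N/S  lex  "under"
[2,4] S  >  k=3
[4,5] (S\NP)\S  lex  "some"
[2,5] S\NP  <  k=4
[0,5] S  <  k=2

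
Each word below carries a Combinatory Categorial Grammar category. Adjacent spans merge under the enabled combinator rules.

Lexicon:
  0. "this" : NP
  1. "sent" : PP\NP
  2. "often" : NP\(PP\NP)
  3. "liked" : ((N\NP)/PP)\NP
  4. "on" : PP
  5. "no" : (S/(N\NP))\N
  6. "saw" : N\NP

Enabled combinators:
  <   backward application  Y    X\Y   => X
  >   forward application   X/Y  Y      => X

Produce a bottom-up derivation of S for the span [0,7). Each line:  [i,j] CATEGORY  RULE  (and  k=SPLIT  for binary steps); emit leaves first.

[0,7] S   >
  [0,6] S/(N\NP)   <
    [0,5] N   <
      [0,1] "this" : NP
      [1,5] N\NP   >
        [1,4] (N\NP)/PP   <
          [1,3] NP   <
            [1,2] "sent" : PP\NP
            [2,3] "often" : NP\(PP\NP)
          [3,4] "liked" : ((N\NP)/PP)\NP
        [4,5] "on" : PP
    [5,6] "no" : (S/(N\NP))\N
  [6,7] "saw" : N\NP

[0,1] NP  lex  "this"
[1,2] PP\NP  lex  "sent"
[2,3] NP\(PP\NP)  lex  "often"
[1,3] NP  <  k=2
[3,4] ((N\NP)/PP)\NP  lex  "liked"
[1,4] (N\NP)/PP  <  k=3
[4,5] PP  lex  "on"
[1,5] N\NP  >  k=4
[0,5] N  <  k=1
[5,6] (S/(N\NP))\N  lex  "no"
[0,6] S/(N\NP)  <  k=5
[6,7] N\NP  lex  "saw"
[0,7] S  >  k=6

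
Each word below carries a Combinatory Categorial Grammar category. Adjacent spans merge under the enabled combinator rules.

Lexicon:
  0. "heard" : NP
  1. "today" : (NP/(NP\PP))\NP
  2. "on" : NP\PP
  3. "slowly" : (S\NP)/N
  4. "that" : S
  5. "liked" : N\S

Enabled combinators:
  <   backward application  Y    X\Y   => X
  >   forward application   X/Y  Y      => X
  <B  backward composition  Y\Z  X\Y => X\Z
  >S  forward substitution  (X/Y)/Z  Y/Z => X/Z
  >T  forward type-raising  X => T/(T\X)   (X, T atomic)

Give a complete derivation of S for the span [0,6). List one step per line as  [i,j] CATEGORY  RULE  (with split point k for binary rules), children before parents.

[0,1] NP  lex  "heard"
[1,2] (NP/(NP\PP))\NP  lex  "today"
[0,2] NP/(NP\PP)  <  k=1
[2,3] NP\PP  lex  "on"
[0,3] NP  >  k=2
[3,4] (S\NP)/N  lex  "slowly"
[4,5] S  lex  "that"
[4,5] N/(N\S)  >T
[5,6] N\S  lex  "liked"
[4,6] N  >  k=5
[3,6] S\NP  >  k=4
[0,6] S  <  k=3

[0,6] S   <
  [0,3] NP   >
    [0,2] NP/(NP\PP)   <
      [0,1] "heard" : NP
      [1,2] "today" : (NP/(NP\PP))\NP
    [2,3] "on" : NP\PP
  [3,6] S\NP   >
    [3,4] "slowly" : (S\NP)/N
    [4,6] N   >
      [4,5] N/(N\S)   >T
        [4,5] "that" : S
      [5,6] "liked" : N\S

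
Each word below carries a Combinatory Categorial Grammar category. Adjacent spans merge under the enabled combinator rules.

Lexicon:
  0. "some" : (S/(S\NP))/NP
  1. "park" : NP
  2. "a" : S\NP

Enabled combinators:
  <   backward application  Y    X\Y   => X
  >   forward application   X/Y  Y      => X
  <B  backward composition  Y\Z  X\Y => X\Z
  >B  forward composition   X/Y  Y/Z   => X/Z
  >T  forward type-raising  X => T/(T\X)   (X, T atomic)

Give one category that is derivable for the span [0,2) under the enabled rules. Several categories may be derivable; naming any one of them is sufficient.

[0,3] S   >
  [0,2] S/(S\NP)   >
    [0,1] "some" : (S/(S\NP))/NP
    [1,2] "park" : NP
  [2,3] "a" : S\NP

S/(S\NP)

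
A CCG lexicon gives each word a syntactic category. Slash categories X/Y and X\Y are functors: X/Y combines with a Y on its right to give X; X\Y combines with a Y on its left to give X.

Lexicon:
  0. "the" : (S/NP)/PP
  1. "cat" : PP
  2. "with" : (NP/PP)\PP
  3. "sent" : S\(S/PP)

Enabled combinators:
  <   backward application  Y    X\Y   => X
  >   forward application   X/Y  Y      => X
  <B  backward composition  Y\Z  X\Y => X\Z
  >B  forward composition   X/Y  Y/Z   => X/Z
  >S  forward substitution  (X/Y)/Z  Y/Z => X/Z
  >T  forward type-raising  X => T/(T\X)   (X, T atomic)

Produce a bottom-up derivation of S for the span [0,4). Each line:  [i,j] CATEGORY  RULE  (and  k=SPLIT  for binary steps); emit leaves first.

[0,4] S   <
  [0,3] S/PP   >S
    [0,1] "the" : (S/NP)/PP
    [1,3] NP/PP   <
      [1,2] "cat" : PP
      [2,3] "with" : (NP/PP)\PP
  [3,4] "sent" : S\(S/PP)

[0,1] (S/NP)/PP  lex  "the"
[1,2] PP  lex  "cat"
[2,3] (NP/PP)\PP  lex  "with"
[1,3] NP/PP  <  k=2
[0,3] S/PP  >S  k=1
[3,4] S\(S/PP)  lex  "sent"
[0,4] S  <  k=3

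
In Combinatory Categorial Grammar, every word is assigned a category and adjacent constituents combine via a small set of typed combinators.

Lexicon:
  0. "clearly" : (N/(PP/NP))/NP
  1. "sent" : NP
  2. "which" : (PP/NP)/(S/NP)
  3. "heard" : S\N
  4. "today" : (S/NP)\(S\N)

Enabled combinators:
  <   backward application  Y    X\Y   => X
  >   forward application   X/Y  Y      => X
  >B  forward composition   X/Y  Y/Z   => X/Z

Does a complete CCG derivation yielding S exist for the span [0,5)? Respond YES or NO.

(N/(PP/NP))/NP NP (PP/NP)/(S/NP) S\N (S/NP)\(S\N)
CKY chart[0,5] = {N}; S ∉ chart

NO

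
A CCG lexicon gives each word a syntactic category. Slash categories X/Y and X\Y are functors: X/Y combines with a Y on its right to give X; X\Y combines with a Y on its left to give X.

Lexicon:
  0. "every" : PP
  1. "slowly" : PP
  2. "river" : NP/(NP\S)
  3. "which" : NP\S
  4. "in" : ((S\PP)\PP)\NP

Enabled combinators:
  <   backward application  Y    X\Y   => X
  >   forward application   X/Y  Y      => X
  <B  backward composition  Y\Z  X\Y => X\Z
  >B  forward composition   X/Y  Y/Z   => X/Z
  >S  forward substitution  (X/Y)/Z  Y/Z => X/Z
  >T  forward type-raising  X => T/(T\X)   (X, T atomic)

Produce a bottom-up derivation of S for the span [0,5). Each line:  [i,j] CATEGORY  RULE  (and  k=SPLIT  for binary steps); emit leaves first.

[0,5] S   >
  [0,1] S/(S\PP)   >T
    [0,1] "every" : PP
  [1,5] S\PP   <
    [1,2] "slowly" : PP
    [2,5] (S\PP)\PP   <
      [2,4] NP   >
        [2,3] "river" : NP/(NP\S)
        [3,4] "which" : NP\S
      [4,5] "in" : ((S\PP)\PP)\NP

[0,1] PP  lex  "every"
[0,1] S/(S\PP)  >T
[1,2] PP  lex  "slowly"
[2,3] NP/(NP\S)  lex  "river"
[3,4] NP\S  lex  "which"
[2,4] NP  >  k=3
[4,5] ((S\PP)\PP)\NP  lex  "in"
[2,5] (S\PP)\PP  <  k=4
[1,5] S\PP  <  k=2
[0,5] S  >  k=1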